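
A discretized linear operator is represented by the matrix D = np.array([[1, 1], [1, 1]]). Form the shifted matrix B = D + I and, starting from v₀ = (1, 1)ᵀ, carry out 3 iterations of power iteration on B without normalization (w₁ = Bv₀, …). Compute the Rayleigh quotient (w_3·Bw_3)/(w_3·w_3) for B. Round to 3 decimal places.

μ ≈ 3.000

B = D + I has rows (2, 1); (1, 2)
w1 = Bv₀ = (2·1 + 1·1; 1·1 + 2·1) = (3, 3)
w2 = Bw1 = (2·3 + 1·3; 1·3 + 2·3) = (9, 9)
w3 = Bw2 = (27, 27)
Bw3 = (81, 81)
w3·Bw3 = 4374; w3·w3 = 1458; μ ≈ 4374/1458 = 3.000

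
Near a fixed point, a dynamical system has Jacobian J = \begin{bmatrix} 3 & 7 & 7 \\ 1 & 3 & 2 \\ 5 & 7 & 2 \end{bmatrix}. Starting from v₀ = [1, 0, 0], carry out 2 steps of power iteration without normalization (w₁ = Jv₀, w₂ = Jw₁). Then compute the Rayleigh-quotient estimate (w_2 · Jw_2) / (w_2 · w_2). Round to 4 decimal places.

w1 = Jv₀ = (3·1 + 7·0 + 7·0; 1·1 + 3·0 + 2·0; 5·1 + 7·0 + 2·0) = (3, 1, 5)
w2 = Jw1 = (3·3 + 7·1 + 7·5; 1·3 + 3·1 + 2·5; 5·3 + 7·1 + 2·5) = (51, 16, 32)
Jw2 = (489, 163, 431)
w2·Jw2 = 51·489 + 16·163 + 32·431 = 41339; w2·w2 = 51·51 + 16·16 + 32·32 = 3881
λ ≈ 41339/3881 = 10.6516

λ ≈ 10.6516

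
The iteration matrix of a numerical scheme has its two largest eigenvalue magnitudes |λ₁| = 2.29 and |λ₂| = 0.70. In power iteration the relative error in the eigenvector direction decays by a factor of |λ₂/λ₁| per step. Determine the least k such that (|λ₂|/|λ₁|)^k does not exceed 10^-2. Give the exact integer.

4

|λ₂/λ₁| = 0.70/2.29 = 0.30568
Need k ≥ ln(10^-2) / ln(0.30568) = -4.6052 / -1.1852 ≈ 3.885
Smallest integer k satisfying the bound: 4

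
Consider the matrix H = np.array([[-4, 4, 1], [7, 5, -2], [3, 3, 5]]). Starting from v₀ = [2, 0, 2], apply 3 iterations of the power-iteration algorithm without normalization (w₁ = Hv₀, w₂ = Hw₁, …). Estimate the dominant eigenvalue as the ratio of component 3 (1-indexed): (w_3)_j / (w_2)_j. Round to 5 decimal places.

λ ≈ 6.82609

w1 = Hv₀ = (-6, 10, 16)
w2 = Hw1 = (80, -24, 92)
w3 = Hw2 = (-324, 256, 628)
Ratio at component: 628 / 92 = 6.82609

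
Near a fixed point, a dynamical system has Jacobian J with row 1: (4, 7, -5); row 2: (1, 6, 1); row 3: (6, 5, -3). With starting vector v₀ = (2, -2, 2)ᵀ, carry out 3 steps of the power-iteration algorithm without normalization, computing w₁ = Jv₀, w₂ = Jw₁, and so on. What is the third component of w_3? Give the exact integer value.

-568

w1 = Jv₀ = (-16, -8, -4)
w2 = Jw1 = (-100, -68, -124)
w3 = Jw2 = (-256, -632, -568)
The requested component of w3 is -568.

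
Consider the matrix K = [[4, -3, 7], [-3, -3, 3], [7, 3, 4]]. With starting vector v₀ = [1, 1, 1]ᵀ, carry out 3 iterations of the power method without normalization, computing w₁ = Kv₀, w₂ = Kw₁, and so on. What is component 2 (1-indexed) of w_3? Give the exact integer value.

-189

w1 = Kv₀ = (8, -3, 14)
w2 = Kw1 = (139, 27, 103)
w3 = Kw2 = (1196, -189, 1466)
The requested component of w3 is -189.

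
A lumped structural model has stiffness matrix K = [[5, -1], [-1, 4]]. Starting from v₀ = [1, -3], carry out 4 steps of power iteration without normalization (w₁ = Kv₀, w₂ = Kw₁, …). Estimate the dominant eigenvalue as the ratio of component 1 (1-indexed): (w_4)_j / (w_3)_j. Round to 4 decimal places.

λ ≈ 5.9015

w1 = Kv₀ = (5·1 + (-1)·(-3); (-1)·1 + 4·(-3)) = (8, -13)
w2 = Kw1 = (5·8 + (-1)·(-13); (-1)·8 + 4·(-13)) = (53, -60)
w3 = Kw2 = (325, -293)
w4 = Kw3 = (1918, -1497)
Ratio at component: 1918 / 325 = 5.9015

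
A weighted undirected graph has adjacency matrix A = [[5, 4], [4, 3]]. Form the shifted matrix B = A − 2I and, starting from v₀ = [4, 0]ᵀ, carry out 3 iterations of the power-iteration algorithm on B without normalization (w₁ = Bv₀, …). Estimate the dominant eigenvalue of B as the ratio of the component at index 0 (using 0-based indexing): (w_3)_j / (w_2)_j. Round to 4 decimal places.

B = A − 2I has rows (3, 4); (4, 1)
w1 = Bv₀ = (3·4 + 4·0; 4·4 + 1·0) = (12, 16)
w2 = Bw1 = (3·12 + 4·16; 4·12 + 1·16) = (100, 64)
w3 = Bw2 = (556, 464)
Ratio: 556/100 = 5.5600

5.5600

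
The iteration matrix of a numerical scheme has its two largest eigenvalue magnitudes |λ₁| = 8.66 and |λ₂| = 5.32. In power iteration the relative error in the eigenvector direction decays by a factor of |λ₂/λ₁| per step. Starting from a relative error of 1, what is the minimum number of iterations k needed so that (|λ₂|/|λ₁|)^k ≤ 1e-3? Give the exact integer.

15

|λ₂/λ₁| = 5.32/8.66 = 0.61432
Need k ≥ ln(1e-3) / ln(0.61432) = -6.9078 / -0.4872 ≈ 14.177
Smallest integer k satisfying the bound: 15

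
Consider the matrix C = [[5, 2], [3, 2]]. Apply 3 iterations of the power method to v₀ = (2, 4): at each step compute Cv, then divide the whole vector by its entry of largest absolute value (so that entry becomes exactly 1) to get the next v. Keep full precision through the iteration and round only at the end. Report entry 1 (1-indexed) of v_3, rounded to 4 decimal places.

Cv0 = (18.00000, 14.00000); divide by 18.00000 → v1 = (1.00000, 0.77778)
Cv1 = (6.55556, 4.55556); divide by 6.55556 → v2 = (1.00000, 0.69492)
Cv2 = (6.38983, 4.38983); divide by 6.38983 → v3 = (1.00000, 0.68700)
Requested entry of v3: 754/754 = 1.0000

1.0000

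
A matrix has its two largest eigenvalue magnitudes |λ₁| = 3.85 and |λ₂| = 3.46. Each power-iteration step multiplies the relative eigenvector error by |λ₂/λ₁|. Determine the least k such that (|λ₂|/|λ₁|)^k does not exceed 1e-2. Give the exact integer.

44

|λ₂/λ₁| = 3.46/3.85 = 0.89870
Need k ≥ ln(1e-2) / ln(0.89870) = -4.6052 / -0.1068 ≈ 43.118
Smallest integer k satisfying the bound: 44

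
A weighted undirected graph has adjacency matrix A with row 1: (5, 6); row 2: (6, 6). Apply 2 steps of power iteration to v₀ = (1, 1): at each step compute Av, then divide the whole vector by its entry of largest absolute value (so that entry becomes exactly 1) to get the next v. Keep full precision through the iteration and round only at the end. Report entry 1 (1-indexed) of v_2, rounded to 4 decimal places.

0.9203

Av0 = (11.00000, 12.00000); divide by 12.00000 → v1 = (0.91667, 1.00000)
Av1 = (10.58333, 11.50000); divide by 11.50000 → v2 = (0.92029, 1.00000)
Requested entry of v2: 127/138 = 0.9203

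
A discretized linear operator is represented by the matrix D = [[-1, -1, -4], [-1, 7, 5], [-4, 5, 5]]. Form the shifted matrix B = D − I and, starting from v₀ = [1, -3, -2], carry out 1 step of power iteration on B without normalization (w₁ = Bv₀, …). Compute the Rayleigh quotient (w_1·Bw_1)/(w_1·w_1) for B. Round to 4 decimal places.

10.9606

B = D − I has rows (-2, -1, -4); (-1, 6, 5); (-4, 5, 4)
w1 = Bv₀ = ((-2)·1 + (-1)·(-3) + (-4)·(-2); (-1)·1 + 6·(-3) + 5·(-2); (-4)·1 + 5·(-3) + 4·(-2)) = (9, -29, -27)
Bw1 = (119, -318, -289)
w1·Bw1 = 18096; w1·w1 = 1651; μ ≈ 18096/1651 = 10.9606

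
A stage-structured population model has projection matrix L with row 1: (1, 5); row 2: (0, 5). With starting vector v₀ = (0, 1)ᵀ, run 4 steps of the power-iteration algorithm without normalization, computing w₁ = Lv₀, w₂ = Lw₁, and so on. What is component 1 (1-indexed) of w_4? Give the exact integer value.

780

w1 = Lv₀ = (5, 5)
w2 = Lw1 = (30, 25)
w3 = Lw2 = (155, 125)
w4 = Lw3 = (780, 625)
The requested component of w4 is 780.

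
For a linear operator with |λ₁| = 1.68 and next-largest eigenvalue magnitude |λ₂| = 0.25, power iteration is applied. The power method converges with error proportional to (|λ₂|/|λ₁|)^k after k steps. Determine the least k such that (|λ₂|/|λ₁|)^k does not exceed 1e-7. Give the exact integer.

9

|λ₂/λ₁| = 0.25/1.68 = 0.14881
Need k ≥ ln(1e-7) / ln(0.14881) = -16.1181 / -1.9051 ≈ 8.461
Smallest integer k satisfying the bound: 9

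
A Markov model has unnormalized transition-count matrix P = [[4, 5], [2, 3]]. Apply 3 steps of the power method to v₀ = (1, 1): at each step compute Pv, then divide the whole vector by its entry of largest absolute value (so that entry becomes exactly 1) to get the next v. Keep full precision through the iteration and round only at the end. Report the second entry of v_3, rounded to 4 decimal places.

0.5403

Pv0 = (9.00000, 5.00000); divide by 9.00000 → v1 = (1.00000, 0.55556)
Pv1 = (6.77778, 3.66667); divide by 6.77778 → v2 = (1.00000, 0.54098)
Pv2 = (6.70492, 3.62295); divide by 6.70492 → v3 = (1.00000, 0.54034)
Requested entry of v3: 221/409 = 0.5403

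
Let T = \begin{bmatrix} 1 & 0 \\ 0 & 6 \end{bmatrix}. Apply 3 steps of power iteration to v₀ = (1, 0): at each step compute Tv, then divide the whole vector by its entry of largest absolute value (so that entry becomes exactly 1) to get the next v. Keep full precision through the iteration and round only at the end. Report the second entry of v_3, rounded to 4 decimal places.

0.0000

Tv0 = (1.00000, 0.00000); divide by 1.00000 → v1 = (1.00000, 0.00000)
Tv1 = (1.00000, 0.00000); divide by 1.00000 → v2 = (1.00000, 0.00000)
Tv2 = (1.00000, 0.00000); divide by 1.00000 → v3 = (1.00000, 0.00000)
Requested entry of v3: 0/1 = 0.0000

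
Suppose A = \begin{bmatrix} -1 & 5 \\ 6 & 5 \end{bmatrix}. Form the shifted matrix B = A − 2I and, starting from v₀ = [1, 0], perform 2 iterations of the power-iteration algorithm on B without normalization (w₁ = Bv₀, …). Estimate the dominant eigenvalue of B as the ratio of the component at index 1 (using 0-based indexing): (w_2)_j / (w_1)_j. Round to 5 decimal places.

μ ≈ 0.00000

B = A − 2I has rows (-3, 5); (6, 3)
w1 = Bv₀ = ((-3)·1 + 5·0; 6·1 + 3·0) = (-3, 6)
w2 = Bw1 = ((-3)·(-3) + 5·6; 6·(-3) + 3·6) = (39, 0)
Ratio: 0/6 = 0.00000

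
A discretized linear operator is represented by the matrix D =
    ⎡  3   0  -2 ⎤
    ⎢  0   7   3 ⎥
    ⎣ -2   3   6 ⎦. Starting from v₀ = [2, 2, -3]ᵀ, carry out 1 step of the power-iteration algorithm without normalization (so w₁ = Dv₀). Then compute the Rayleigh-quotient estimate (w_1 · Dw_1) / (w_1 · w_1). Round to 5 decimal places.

5.72000

w1 = Dv₀ = (12, 5, -16)
Dw1 = (68, -13, -105)
w1·Dw1 = 12·68 + 5·(-13) + (-16)·(-105) = 2431; w1·w1 = 12·12 + 5·5 + (-16)·(-16) = 425
λ ≈ 2431/425 = 5.72000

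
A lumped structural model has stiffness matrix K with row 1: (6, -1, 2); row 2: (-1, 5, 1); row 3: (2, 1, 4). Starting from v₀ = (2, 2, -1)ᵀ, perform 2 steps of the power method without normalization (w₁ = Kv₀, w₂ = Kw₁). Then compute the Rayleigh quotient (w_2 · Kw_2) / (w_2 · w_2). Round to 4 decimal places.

w1 = Kv₀ = (8, 7, 2)
w2 = Kw1 = (45, 29, 31)
Kw2 = (303, 131, 243)
w2·Kw2 = 45·303 + 29·131 + 31·243 = 24967; w2·w2 = 45·45 + 29·29 + 31·31 = 3827
λ ≈ 24967/3827 = 6.5239

λ ≈ 6.5239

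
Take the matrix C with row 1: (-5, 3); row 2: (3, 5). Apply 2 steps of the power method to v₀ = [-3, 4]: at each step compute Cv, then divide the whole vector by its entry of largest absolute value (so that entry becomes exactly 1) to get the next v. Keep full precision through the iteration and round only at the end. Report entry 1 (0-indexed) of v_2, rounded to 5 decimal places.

Cv0 = (27.000000, 11.000000); divide by 27.000000 → v1 = (1.000000, 0.407407)
Cv1 = (-3.777778, 5.037037); divide by 5.037037 → v2 = (-0.750000, 1.000000)
Requested entry of v2: 136/136 = 1.00000

1.00000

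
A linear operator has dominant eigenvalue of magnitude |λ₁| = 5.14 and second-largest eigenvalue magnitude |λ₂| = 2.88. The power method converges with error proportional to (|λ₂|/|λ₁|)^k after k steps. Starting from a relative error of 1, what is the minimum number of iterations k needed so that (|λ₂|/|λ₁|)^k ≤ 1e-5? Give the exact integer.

20

|λ₂/λ₁| = 2.88/5.14 = 0.56031
Need k ≥ ln(1e-5) / ln(0.56031) = -11.5129 / -0.5793 ≈ 19.875
Smallest integer k satisfying the bound: 20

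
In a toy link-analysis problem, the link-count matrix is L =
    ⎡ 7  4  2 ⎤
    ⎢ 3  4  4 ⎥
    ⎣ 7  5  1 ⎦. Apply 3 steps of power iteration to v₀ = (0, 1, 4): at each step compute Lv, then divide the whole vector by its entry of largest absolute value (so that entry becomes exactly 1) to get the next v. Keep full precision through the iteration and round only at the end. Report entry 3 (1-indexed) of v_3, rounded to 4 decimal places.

0.9819

Lv0 = (12.00000, 20.00000, 9.00000); divide by 20.00000 → v1 = (0.60000, 1.00000, 0.45000)
Lv1 = (9.10000, 7.60000, 9.65000); divide by 9.65000 → v2 = (0.94301, 0.78756, 1.00000)
Lv2 = (11.75130, 9.97927, 11.53886); divide by 11.75130 → v3 = (1.00000, 0.84921, 0.98192)
Requested entry of v3: 2227/2268 = 0.9819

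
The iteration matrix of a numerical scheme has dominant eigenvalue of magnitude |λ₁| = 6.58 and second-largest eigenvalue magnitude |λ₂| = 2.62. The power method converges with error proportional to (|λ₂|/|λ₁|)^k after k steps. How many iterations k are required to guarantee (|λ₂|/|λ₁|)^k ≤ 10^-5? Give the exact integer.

|λ₂/λ₁| = 2.62/6.58 = 0.39818
Need k ≥ ln(10^-5) / ln(0.39818) = -11.5129 / -0.9209 ≈ 12.502
Smallest integer k satisfying the bound: 13

13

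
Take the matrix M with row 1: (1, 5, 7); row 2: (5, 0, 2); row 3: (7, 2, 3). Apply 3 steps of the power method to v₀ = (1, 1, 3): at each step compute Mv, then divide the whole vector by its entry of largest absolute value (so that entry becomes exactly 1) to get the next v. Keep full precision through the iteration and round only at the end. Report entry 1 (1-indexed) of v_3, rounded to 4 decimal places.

1.0000

Mv0 = (27.00000, 11.00000, 18.00000); divide by 27.00000 → v1 = (1.00000, 0.40741, 0.66667)
Mv1 = (7.70370, 6.33333, 9.81481); divide by 9.81481 → v2 = (0.78491, 0.64528, 1.00000)
Mv2 = (11.01132, 5.92453, 9.78491); divide by 11.01132 → v3 = (1.00000, 0.53804, 0.88862)
Requested entry of v3: 2918/2918 = 1.0000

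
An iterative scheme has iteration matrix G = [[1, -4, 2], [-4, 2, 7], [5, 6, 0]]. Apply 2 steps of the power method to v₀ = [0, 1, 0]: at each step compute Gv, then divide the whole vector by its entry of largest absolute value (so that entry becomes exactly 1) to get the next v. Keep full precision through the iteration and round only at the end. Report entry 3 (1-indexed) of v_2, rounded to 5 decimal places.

-0.12903

Gv0 = (-4.000000, 2.000000, 6.000000); divide by 6.000000 → v1 = (-0.666667, 0.333333, 1.000000)
Gv1 = (0.000000, 10.333333, -1.333333); divide by 10.333333 → v2 = (0.000000, 1.000000, -0.129032)
Requested entry of v2: -8/62 = -0.12903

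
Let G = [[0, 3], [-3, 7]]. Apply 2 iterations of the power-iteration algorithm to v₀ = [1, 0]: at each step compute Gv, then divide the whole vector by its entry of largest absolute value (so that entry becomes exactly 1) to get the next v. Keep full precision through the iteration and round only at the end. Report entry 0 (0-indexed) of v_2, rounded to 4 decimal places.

Gv0 = (0.00000, -3.00000); divide by -3.00000 → v1 = (0.00000, 1.00000)
Gv1 = (3.00000, 7.00000); divide by 7.00000 → v2 = (0.42857, 1.00000)
Requested entry of v2: -9/-21 = 0.4286

0.4286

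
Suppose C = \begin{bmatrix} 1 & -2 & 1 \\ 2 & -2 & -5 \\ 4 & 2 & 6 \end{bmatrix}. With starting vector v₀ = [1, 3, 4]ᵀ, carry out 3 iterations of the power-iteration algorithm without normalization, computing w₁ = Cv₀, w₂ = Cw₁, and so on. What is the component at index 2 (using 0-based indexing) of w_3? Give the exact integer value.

w1 = Cv₀ = (1·1 + (-2)·3 + 1·4; 2·1 + (-2)·3 + (-5)·4; 4·1 + 2·3 + 6·4) = (-1, -24, 34)
w2 = Cw1 = (1·(-1) + (-2)·(-24) + 1·34; 2·(-1) + (-2)·(-24) + (-5)·34; 4·(-1) + 2·(-24) + 6·34) = (81, -124, 152)
w3 = Cw2 = (481, -350, 988)
The requested component of w3 is 988.

988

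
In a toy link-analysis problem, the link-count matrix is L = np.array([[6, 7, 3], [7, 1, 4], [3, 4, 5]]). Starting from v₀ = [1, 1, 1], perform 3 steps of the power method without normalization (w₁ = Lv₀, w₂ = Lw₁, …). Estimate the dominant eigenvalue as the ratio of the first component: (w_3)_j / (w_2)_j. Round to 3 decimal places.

w1 = Lv₀ = (16, 12, 12)
w2 = Lw1 = (216, 172, 156)
w3 = Lw2 = (2968, 2308, 2116)
Ratio at component: 2968 / 216 = 13.741

13.741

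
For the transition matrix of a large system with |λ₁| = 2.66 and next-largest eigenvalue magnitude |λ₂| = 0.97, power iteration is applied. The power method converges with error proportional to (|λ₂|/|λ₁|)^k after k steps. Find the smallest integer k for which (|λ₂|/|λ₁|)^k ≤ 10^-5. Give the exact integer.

12

|λ₂/λ₁| = 0.97/2.66 = 0.36466
Need k ≥ ln(10^-5) / ln(0.36466) = -11.5129 / -1.0088 ≈ 11.413
Smallest integer k satisfying the bound: 12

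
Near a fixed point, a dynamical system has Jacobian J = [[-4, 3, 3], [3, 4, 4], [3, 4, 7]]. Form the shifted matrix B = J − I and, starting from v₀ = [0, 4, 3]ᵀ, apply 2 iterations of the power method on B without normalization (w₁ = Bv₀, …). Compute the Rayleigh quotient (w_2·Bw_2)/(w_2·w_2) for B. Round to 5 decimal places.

B = J − I has rows (-5, 3, 3); (3, 3, 4); (3, 4, 6)
w1 = Bv₀ = ((-5)·0 + 3·4 + 3·3; 3·0 + 3·4 + 4·3; 3·0 + 4·4 + 6·3) = (21, 24, 34)
w2 = Bw1 = ((-5)·21 + 3·24 + 3·34; 3·21 + 3·24 + 4·34; 3·21 + 4·24 + 6·34) = (69, 271, 363)
Bw2 = (1557, 2472, 3469)
w2·Bw2 = 2036592; w2·w2 = 209971; μ ≈ 2036592/209971 = 9.69940

9.69940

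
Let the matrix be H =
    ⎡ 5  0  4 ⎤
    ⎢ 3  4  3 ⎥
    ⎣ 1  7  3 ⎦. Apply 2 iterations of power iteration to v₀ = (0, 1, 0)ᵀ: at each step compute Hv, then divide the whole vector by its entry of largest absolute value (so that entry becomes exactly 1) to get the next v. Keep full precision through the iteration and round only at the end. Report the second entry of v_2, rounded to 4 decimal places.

Hv0 = (0.00000, 4.00000, 7.00000); divide by 7.00000 → v1 = (0.00000, 0.57143, 1.00000)
Hv1 = (4.00000, 5.28571, 7.00000); divide by 7.00000 → v2 = (0.57143, 0.75510, 1.00000)
Requested entry of v2: 37/49 = 0.7551

0.7551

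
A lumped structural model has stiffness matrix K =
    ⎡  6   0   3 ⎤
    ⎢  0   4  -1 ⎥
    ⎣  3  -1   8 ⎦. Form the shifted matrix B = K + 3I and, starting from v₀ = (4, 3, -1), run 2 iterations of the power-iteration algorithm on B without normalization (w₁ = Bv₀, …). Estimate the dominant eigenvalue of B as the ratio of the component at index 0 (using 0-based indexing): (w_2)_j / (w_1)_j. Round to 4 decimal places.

B = K + 3I has rows (9, 0, 3); (0, 7, -1); (3, -1, 11)
w1 = Bv₀ = (9·4 + 0·3 + 3·(-1); 0·4 + 7·3 + (-1)·(-1); 3·4 + (-1)·3 + 11·(-1)) = (33, 22, -2)
w2 = Bw1 = (9·33 + 0·22 + 3·(-2); 0·33 + 7·22 + (-1)·(-2); 3·33 + (-1)·22 + 11·(-2)) = (291, 156, 55)
Ratio: 291/33 = 8.8182

μ ≈ 8.8182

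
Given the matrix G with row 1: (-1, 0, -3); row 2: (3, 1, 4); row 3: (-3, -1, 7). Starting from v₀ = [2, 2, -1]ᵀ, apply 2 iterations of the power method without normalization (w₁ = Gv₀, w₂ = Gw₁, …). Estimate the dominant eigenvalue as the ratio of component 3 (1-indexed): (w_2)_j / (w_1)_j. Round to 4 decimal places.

λ ≈ 7.4667

w1 = Gv₀ = (1, 4, -15)
w2 = Gw1 = (44, -53, -112)
Ratio at component: -112 / -15 = 7.4667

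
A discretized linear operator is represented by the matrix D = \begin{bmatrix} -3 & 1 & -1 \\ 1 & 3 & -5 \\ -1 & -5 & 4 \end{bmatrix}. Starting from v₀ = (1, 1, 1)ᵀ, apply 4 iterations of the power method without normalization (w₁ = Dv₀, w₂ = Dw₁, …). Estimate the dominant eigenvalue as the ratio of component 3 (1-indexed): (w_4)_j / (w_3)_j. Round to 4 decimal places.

6.8000

w1 = Dv₀ = (-3, -1, -2)
w2 = Dw1 = (10, 4, 0)
w3 = Dw2 = (-26, 22, -30)
w4 = Dw3 = (130, 190, -204)
Ratio at component: -204 / -30 = 6.8000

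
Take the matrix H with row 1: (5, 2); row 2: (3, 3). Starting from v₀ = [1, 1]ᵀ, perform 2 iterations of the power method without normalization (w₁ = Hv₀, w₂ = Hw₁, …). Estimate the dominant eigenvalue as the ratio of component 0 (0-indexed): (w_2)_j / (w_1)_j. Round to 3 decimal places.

w1 = Hv₀ = (5·1 + 2·1; 3·1 + 3·1) = (7, 6)
w2 = Hw1 = (5·7 + 2·6; 3·7 + 3·6) = (47, 39)
Ratio at component: 47 / 7 = 6.714

6.714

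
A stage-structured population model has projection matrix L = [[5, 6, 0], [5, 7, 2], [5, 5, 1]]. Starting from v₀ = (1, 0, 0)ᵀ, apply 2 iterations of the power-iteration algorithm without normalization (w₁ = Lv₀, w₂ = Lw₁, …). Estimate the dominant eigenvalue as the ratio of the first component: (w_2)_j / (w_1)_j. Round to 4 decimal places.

λ ≈ 11.0000

w1 = Lv₀ = (5, 5, 5)
w2 = Lw1 = (55, 70, 55)
Ratio at component: 55 / 5 = 11.0000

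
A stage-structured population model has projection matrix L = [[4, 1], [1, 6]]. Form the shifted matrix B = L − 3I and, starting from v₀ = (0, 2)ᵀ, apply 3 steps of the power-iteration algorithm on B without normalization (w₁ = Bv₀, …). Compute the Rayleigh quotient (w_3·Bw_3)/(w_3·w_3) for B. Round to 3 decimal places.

3.414

B = L − 3I has rows (1, 1); (1, 3)
w1 = Bv₀ = (1·0 + 1·2; 1·0 + 3·2) = (2, 6)
w2 = Bw1 = (1·2 + 1·6; 1·2 + 3·6) = (8, 20)
w3 = Bw2 = (28, 68)
Bw3 = (96, 232)
w3·Bw3 = 18464; w3·w3 = 5408; μ ≈ 18464/5408 = 3.414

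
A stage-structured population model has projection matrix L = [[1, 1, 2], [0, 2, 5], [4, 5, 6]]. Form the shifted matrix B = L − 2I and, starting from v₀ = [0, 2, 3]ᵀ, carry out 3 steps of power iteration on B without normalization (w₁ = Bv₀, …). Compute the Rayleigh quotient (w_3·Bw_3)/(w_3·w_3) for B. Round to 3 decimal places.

μ ≈ 8.198

B = L − 2I has rows (-1, 1, 2); (0, 0, 5); (4, 5, 4)
w1 = Bv₀ = ((-1)·0 + 1·2 + 2·3; 0·0 + 0·2 + 5·3; 4·0 + 5·2 + 4·3) = (8, 15, 22)
w2 = Bw1 = ((-1)·8 + 1·15 + 2·22; 0·8 + 0·15 + 5·22; 4·8 + 5·15 + 4·22) = (51, 110, 195)
w3 = Bw2 = (449, 975, 1534)
Bw3 = (3594, 7670, 12807)
w3·Bw3 = 28737894; w3·w3 = 3505382; μ ≈ 28737894/3505382 = 8.198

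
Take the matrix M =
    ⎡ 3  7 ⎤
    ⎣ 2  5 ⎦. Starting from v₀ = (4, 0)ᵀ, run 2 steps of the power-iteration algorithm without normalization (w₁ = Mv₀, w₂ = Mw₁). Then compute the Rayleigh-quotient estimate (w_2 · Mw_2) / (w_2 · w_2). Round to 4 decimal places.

w1 = Mv₀ = (3·4 + 7·0; 2·4 + 5·0) = (12, 8)
w2 = Mw1 = (3·12 + 7·8; 2·12 + 5·8) = (92, 64)
Mw2 = (724, 504)
w2·Mw2 = 92·724 + 64·504 = 98864; w2·w2 = 92·92 + 64·64 = 12560
λ ≈ 98864/12560 = 7.8713

λ ≈ 7.8713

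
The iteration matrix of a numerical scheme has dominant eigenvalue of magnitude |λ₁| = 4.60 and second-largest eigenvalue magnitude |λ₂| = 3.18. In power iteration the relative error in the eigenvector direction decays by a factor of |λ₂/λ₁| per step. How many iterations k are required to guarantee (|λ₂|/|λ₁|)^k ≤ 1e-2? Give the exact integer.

13

|λ₂/λ₁| = 3.18/4.60 = 0.69130
Need k ≥ ln(1e-2) / ln(0.69130) = -4.6052 / -0.3692 ≈ 12.474
Smallest integer k satisfying the bound: 13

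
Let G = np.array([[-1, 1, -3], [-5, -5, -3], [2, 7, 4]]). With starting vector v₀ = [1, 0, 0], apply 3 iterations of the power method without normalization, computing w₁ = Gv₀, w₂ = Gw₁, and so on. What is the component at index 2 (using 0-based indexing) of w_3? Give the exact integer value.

w1 = Gv₀ = ((-1)·1 + 1·0 + (-3)·0; (-5)·1 + (-5)·0 + (-3)·0; 2·1 + 7·0 + 4·0) = (-1, -5, 2)
w2 = Gw1 = ((-1)·(-1) + 1·(-5) + (-3)·2; (-5)·(-1) + (-5)·(-5) + (-3)·2; 2·(-1) + 7·(-5) + 4·2) = (-10, 24, -29)
w3 = Gw2 = (121, 17, 32)
The requested component of w3 is 32.

32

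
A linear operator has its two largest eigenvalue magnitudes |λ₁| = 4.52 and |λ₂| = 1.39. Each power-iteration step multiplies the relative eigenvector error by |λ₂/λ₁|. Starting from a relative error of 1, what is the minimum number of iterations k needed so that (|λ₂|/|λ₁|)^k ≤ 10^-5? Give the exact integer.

|λ₂/λ₁| = 1.39/4.52 = 0.30752
Need k ≥ ln(10^-5) / ln(0.30752) = -11.5129 / -1.1792 ≈ 9.763
Smallest integer k satisfying the bound: 10

10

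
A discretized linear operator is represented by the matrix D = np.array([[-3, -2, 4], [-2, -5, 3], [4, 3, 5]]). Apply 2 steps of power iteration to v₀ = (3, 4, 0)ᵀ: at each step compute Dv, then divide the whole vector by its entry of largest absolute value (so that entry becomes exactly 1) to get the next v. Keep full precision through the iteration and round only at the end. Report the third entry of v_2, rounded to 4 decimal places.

-0.1102

Dv0 = (-17.00000, -26.00000, 24.00000); divide by -26.00000 → v1 = (0.65385, 1.00000, -0.92308)
Dv1 = (-7.65385, -9.07692, 1.00000); divide by -9.07692 → v2 = (0.84322, 1.00000, -0.11017)
Requested entry of v2: -26/236 = -0.1102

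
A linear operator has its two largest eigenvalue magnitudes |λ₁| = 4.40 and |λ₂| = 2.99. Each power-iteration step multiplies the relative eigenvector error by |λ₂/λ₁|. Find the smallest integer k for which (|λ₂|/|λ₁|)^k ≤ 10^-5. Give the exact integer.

30

|λ₂/λ₁| = 2.99/4.40 = 0.67955
Need k ≥ ln(10^-5) / ln(0.67955) = -11.5129 / -0.3863 ≈ 29.801
Smallest integer k satisfying the bound: 30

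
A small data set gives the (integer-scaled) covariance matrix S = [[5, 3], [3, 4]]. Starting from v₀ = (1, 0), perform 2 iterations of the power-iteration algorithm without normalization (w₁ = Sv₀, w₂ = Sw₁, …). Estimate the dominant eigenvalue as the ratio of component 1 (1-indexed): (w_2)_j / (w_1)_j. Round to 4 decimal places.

w1 = Sv₀ = (5·1 + 3·0; 3·1 + 4·0) = (5, 3)
w2 = Sw1 = (5·5 + 3·3; 3·5 + 4·3) = (34, 27)
Ratio at component: 34 / 5 = 6.8000

6.8000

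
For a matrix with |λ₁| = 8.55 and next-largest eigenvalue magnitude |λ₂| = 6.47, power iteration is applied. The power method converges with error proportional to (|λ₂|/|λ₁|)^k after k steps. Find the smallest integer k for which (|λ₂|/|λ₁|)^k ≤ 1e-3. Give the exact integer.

|λ₂/λ₁| = 6.47/8.55 = 0.75673
Need k ≥ ln(1e-3) / ln(0.75673) = -6.9078 / -0.2788 ≈ 24.781
Smallest integer k satisfying the bound: 25

25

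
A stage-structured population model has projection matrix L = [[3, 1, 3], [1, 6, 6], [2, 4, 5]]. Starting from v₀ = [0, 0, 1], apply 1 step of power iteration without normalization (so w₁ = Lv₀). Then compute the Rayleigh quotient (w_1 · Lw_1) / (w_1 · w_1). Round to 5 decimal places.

w1 = Lv₀ = (3·0 + 1·0 + 3·1; 1·0 + 6·0 + 6·1; 2·0 + 4·0 + 5·1) = (3, 6, 5)
Lw1 = (30, 69, 55)
w1·Lw1 = 3·30 + 6·69 + 5·55 = 779; w1·w1 = 3·3 + 6·6 + 5·5 = 70
λ ≈ 779/70 = 11.12857

λ ≈ 11.12857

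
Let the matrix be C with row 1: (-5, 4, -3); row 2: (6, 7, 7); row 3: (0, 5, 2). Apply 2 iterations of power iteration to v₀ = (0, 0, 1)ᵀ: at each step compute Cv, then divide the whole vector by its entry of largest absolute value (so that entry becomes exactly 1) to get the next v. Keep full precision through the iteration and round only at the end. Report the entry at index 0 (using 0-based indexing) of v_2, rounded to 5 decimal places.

0.82222

Cv0 = (-3.000000, 7.000000, 2.000000); divide by 7.000000 → v1 = (-0.428571, 1.000000, 0.285714)
Cv1 = (5.285714, 6.428571, 5.571429); divide by 6.428571 → v2 = (0.822222, 1.000000, 0.866667)
Requested entry of v2: 37/45 = 0.82222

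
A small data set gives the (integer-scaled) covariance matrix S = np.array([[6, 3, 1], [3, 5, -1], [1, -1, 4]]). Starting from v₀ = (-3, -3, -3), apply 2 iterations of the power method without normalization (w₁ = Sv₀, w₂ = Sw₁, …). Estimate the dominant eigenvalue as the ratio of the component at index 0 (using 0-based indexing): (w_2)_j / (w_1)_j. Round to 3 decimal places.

λ ≈ 8.500

w1 = Sv₀ = (6·(-3) + 3·(-3) + 1·(-3); 3·(-3) + 5·(-3) + (-1)·(-3); 1·(-3) + (-1)·(-3) + 4·(-3)) = (-30, -21, -12)
w2 = Sw1 = (6·(-30) + 3·(-21) + 1·(-12); 3·(-30) + 5·(-21) + (-1)·(-12); 1·(-30) + (-1)·(-21) + 4·(-12)) = (-255, -183, -57)
Ratio at component: -255 / -30 = 8.500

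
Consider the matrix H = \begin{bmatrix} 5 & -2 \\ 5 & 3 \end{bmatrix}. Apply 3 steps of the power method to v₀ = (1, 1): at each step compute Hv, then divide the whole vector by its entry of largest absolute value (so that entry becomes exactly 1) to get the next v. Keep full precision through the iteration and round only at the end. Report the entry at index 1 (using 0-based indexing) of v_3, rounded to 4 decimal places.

1.0000

Hv0 = (3.00000, 8.00000); divide by 8.00000 → v1 = (0.37500, 1.00000)
Hv1 = (-0.12500, 4.87500); divide by 4.87500 → v2 = (-0.02564, 1.00000)
Hv2 = (-2.12821, 2.87179); divide by 2.87179 → v3 = (-0.74107, 1.00000)
Requested entry of v3: 112/112 = 1.0000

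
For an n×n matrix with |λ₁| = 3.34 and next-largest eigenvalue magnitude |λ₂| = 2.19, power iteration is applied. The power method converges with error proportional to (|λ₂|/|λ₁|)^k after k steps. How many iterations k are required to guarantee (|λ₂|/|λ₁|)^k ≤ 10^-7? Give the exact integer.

|λ₂/λ₁| = 2.19/3.34 = 0.65569
Need k ≥ ln(10^-7) / ln(0.65569) = -16.1181 / -0.4221 ≈ 38.188
Smallest integer k satisfying the bound: 39

39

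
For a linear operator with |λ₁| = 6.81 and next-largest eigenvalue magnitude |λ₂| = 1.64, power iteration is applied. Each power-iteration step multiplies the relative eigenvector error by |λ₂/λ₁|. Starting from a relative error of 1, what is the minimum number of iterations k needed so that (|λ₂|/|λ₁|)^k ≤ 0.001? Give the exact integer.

5

|λ₂/λ₁| = 1.64/6.81 = 0.24082
Need k ≥ ln(0.001) / ln(0.24082) = -6.9078 / -1.4237 ≈ 4.852
Smallest integer k satisfying the bound: 5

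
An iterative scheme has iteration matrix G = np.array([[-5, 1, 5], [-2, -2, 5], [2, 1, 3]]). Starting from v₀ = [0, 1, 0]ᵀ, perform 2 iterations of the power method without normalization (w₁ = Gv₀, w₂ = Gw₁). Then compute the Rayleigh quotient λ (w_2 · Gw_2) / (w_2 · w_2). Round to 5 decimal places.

λ ≈ 0.11290

w1 = Gv₀ = ((-5)·0 + 1·1 + 5·0; (-2)·0 + (-2)·1 + 5·0; 2·0 + 1·1 + 3·0) = (1, -2, 1)
w2 = Gw1 = ((-5)·1 + 1·(-2) + 5·1; (-2)·1 + (-2)·(-2) + 5·1; 2·1 + 1·(-2) + 3·1) = (-2, 7, 3)
Gw2 = (32, 5, 12)
w2·Gw2 = (-2)·32 + 7·5 + 3·12 = 7; w2·w2 = (-2)·(-2) + 7·7 + 3·3 = 62
λ ≈ 7/62 = 0.11290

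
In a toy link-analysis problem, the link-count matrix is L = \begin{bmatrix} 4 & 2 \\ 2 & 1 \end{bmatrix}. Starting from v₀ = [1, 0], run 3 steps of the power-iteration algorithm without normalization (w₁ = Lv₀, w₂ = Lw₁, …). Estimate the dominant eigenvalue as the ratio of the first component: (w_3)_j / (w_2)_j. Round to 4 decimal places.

λ ≈ 5.0000

w1 = Lv₀ = (4, 2)
w2 = Lw1 = (20, 10)
w3 = Lw2 = (100, 50)
Ratio at component: 100 / 20 = 5.0000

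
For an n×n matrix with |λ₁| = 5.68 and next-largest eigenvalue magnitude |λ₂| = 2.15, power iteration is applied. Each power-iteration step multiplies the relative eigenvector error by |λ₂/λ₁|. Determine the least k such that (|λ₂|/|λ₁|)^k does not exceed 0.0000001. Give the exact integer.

17

|λ₂/λ₁| = 2.15/5.68 = 0.37852
Need k ≥ ln(0.0000001) / ln(0.37852) = -16.1181 / -0.9715 ≈ 16.591
Smallest integer k satisfying the bound: 17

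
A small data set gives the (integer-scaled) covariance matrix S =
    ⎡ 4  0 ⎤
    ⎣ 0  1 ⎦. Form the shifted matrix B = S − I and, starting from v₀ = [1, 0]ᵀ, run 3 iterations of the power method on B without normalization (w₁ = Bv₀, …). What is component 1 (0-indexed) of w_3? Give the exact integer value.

B = S − I has rows (3, 0); (0, 0)
w1 = Bv₀ = (3·1 + 0·0; 0·1 + 0·0) = (3, 0)
w2 = Bw1 = (3·3 + 0·0; 0·3 + 0·0) = (9, 0)
w3 = Bw2 = (27, 0)
Requested component of w3: 0

0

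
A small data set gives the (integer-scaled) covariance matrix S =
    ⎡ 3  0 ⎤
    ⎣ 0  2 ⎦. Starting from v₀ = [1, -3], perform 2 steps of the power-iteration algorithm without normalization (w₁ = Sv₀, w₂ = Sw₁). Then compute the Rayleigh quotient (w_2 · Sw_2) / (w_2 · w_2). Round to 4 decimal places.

w1 = Sv₀ = (3·1 + 0·(-3); 0·1 + 2·(-3)) = (3, -6)
w2 = Sw1 = (3·3 + 0·(-6); 0·3 + 2·(-6)) = (9, -12)
Sw2 = (27, -24)
w2·Sw2 = 9·27 + (-12)·(-24) = 531; w2·w2 = 9·9 + (-12)·(-12) = 225
λ ≈ 531/225 = 2.3600

2.3600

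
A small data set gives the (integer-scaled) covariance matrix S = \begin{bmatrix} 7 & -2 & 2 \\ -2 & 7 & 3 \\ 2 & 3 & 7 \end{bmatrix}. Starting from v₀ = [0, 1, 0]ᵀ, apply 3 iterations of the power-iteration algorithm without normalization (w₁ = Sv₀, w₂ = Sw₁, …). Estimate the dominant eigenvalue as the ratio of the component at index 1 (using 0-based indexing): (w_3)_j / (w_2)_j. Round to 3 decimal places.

w1 = Sv₀ = (-2, 7, 3)
w2 = Sw1 = (-22, 62, 38)
w3 = Sw2 = (-202, 592, 408)
Ratio at component: 592 / 62 = 9.548

9.548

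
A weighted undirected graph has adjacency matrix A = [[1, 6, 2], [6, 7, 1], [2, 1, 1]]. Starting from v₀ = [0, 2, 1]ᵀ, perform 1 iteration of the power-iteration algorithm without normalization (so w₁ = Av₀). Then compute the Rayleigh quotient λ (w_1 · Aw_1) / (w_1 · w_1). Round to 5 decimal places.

λ ≈ 10.60000

w1 = Av₀ = (1·0 + 6·2 + 2·1; 6·0 + 7·2 + 1·1; 2·0 + 1·2 + 1·1) = (14, 15, 3)
Aw1 = (110, 192, 46)
w1·Aw1 = 14·110 + 15·192 + 3·46 = 4558; w1·w1 = 14·14 + 15·15 + 3·3 = 430
λ ≈ 4558/430 = 10.60000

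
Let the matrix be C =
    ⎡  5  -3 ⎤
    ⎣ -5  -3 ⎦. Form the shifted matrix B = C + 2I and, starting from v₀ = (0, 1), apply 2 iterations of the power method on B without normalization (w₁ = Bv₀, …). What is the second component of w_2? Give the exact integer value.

B = C + 2I has rows (7, -3); (-5, -1)
w1 = Bv₀ = (7·0 + (-3)·1; (-5)·0 + (-1)·1) = (-3, -1)
w2 = Bw1 = (7·(-3) + (-3)·(-1); (-5)·(-3) + (-1)·(-1)) = (-18, 16)
Requested component of w2: 16

16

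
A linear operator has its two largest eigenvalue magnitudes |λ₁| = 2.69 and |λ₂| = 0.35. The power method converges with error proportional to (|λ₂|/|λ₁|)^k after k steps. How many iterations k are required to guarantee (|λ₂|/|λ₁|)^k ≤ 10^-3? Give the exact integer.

4

|λ₂/λ₁| = 0.35/2.69 = 0.13011
Need k ≥ ln(10^-3) / ln(0.13011) = -6.9078 / -2.0394 ≈ 3.387
Smallest integer k satisfying the bound: 4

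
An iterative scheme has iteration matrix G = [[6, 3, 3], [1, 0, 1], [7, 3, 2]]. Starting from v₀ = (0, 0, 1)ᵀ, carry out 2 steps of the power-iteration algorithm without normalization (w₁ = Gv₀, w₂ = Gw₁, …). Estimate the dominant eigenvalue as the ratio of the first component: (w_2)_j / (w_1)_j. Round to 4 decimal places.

λ ≈ 9.0000

w1 = Gv₀ = (3, 1, 2)
w2 = Gw1 = (27, 5, 28)
Ratio at component: 27 / 3 = 9.0000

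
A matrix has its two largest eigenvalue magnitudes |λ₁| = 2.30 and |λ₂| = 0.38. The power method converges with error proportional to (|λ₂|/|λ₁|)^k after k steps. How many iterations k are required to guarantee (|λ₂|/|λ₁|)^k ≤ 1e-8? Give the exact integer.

|λ₂/λ₁| = 0.38/2.30 = 0.16522
Need k ≥ ln(1e-8) / ln(0.16522) = -18.4207 / -1.8005 ≈ 10.231
Smallest integer k satisfying the bound: 11

11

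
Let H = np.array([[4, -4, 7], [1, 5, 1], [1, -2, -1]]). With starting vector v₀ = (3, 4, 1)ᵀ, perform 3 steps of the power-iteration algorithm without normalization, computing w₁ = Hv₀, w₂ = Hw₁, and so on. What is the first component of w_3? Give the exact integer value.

-1245

w1 = Hv₀ = (4·3 + (-4)·4 + 7·1; 1·3 + 5·4 + 1·1; 1·3 + (-2)·4 + (-1)·1) = (3, 24, -6)
w2 = Hw1 = (4·3 + (-4)·24 + 7·(-6); 1·3 + 5·24 + 1·(-6); 1·3 + (-2)·24 + (-1)·(-6)) = (-126, 117, -39)
w3 = Hw2 = (-1245, 420, -321)
The requested component of w3 is -1245.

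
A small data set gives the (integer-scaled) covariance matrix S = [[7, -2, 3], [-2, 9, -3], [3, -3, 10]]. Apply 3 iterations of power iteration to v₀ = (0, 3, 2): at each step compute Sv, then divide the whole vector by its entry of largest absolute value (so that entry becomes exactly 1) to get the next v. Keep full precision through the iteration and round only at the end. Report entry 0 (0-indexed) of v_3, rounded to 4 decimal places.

-0.1827

Sv0 = (0.00000, 21.00000, 11.00000); divide by 21.00000 → v1 = (0.00000, 1.00000, 0.52381)
Sv1 = (-0.42857, 7.42857, 2.23810); divide by 7.42857 → v2 = (-0.05769, 1.00000, 0.30128)
Sv2 = (-1.50000, 8.21154, -0.16026); divide by 8.21154 → v3 = (-0.18267, 1.00000, -0.01952)
Requested entry of v3: -234/1281 = -0.1827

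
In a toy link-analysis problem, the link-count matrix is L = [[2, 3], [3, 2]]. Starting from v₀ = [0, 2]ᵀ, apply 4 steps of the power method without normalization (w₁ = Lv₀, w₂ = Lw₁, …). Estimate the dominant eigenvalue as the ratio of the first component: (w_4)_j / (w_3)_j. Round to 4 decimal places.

4.9524

w1 = Lv₀ = (6, 4)
w2 = Lw1 = (24, 26)
w3 = Lw2 = (126, 124)
w4 = Lw3 = (624, 626)
Ratio at component: 624 / 126 = 4.9524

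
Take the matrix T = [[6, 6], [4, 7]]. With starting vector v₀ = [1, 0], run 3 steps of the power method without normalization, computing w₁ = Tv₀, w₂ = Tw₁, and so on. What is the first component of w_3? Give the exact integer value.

w1 = Tv₀ = (6·1 + 6·0; 4·1 + 7·0) = (6, 4)
w2 = Tw1 = (6·6 + 6·4; 4·6 + 7·4) = (60, 52)
w3 = Tw2 = (672, 604)
The requested component of w3 is 672.

672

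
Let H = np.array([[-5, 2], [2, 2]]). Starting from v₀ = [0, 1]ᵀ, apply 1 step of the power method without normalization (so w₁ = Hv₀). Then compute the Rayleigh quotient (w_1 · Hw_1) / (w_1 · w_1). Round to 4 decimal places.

w1 = Hv₀ = (2, 2)
Hw1 = (-6, 8)
w1·Hw1 = 2·(-6) + 2·8 = 4; w1·w1 = 2·2 + 2·2 = 8
λ ≈ 4/8 = 0.5000

0.5000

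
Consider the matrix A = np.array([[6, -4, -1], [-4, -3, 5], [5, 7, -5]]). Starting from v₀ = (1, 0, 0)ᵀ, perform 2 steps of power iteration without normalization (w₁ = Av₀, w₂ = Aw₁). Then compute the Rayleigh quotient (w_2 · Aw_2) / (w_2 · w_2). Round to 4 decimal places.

-0.9281

w1 = Av₀ = (6·1 + (-4)·0 + (-1)·0; (-4)·1 + (-3)·0 + 5·0; 5·1 + 7·0 + (-5)·0) = (6, -4, 5)
w2 = Aw1 = (6·6 + (-4)·(-4) + (-1)·5; (-4)·6 + (-3)·(-4) + 5·5; 5·6 + 7·(-4) + (-5)·5) = (47, 13, -23)
Aw2 = (253, -342, 441)
w2·Aw2 = 47·253 + 13·(-342) + (-23)·441 = -2698; w2·w2 = 47·47 + 13·13 + (-23)·(-23) = 2907
λ ≈ -2698/2907 = -0.9281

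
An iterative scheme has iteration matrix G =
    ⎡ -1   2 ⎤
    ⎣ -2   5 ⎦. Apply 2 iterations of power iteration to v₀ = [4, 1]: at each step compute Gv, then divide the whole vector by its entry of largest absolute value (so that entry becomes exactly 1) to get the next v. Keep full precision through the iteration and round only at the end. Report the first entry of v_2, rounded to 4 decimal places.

Gv0 = (-2.00000, -3.00000); divide by -3.00000 → v1 = (0.66667, 1.00000)
Gv1 = (1.33333, 3.66667); divide by 3.66667 → v2 = (0.36364, 1.00000)
Requested entry of v2: -4/-11 = 0.3636

0.3636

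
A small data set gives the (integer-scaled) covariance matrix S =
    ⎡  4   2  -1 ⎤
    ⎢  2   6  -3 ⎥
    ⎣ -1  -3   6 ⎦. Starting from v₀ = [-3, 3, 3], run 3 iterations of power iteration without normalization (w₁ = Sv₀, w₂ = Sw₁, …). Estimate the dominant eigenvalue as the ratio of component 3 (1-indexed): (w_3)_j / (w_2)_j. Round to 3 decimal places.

w1 = Sv₀ = (4·(-3) + 2·3 + (-1)·3; 2·(-3) + 6·3 + (-3)·3; (-1)·(-3) + (-3)·3 + 6·3) = (-9, 3, 12)
w2 = Sw1 = (4·(-9) + 2·3 + (-1)·12; 2·(-9) + 6·3 + (-3)·12; (-1)·(-9) + (-3)·3 + 6·12) = (-42, -36, 72)
w3 = Sw2 = (-312, -516, 582)
Ratio at component: 582 / 72 = 8.083

8.083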